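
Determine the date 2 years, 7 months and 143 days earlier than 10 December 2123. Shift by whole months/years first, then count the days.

December 18, 2120

Going back 2 years, 7 months and 143 days from December 10, 2123: first the month/year part, then the days.
-2 years → 2121; month 12 − 7 = 5 → May 2121.
Day 10 is valid in May, giving May 10, 2121.
Now subtract 143 days from May 10, 2121.
Going back 10 days from May 10, 2121 reaches the end of the previous month; 143 − 10 = 133 left.
April 2121 has 30 days: 133 − 30 = 103 left.
March 2121 has 31 days: 103 − 31 = 72 left.
February 2121 has 28 days (2121 is not a leap year): 72 − 28 = 44 left.
January 2121 has 31 days: 44 − 31 = 13 left.
December 2120 has 31 days; 31 − 13 = 18 → December 18, 2120.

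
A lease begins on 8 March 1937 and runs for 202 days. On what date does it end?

Advancing 202 days from March 8, 1937.
March has 31 days, so 31 − 8 = 23 days remain after March 8, 1937; 202 − 23 = 179 left.
April 1937 has 30 days: 179 − 30 = 149 left.
May 1937 has 31 days: 149 − 31 = 118 left.
June 1937 has 30 days: 118 − 30 = 88 left.
July 1937 has 31 days: 88 − 31 = 57 left.
August 1937 has 31 days: 57 − 31 = 26 left.
26 days into September 1937 → September 26, 1937.

September 26, 1937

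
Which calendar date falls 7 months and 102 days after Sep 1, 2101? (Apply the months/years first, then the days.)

July 12, 2102

Advancing 7 months and 102 days from September 1, 2101: first the month/year part, then the days.
month 9 + 7 = 16, which is month 4 of year 2102 → April 2102.
Day 1 is valid in April, giving April 1, 2102.
Now add 102 days from April 1, 2102.
April has 30 days, so 30 − 1 = 29 days remain after April 1, 2102; 102 − 29 = 73 left.
May 2102 has 31 days: 73 − 31 = 42 left.
June 2102 has 30 days: 42 − 30 = 12 left.
12 days into July 2102 → July 12, 2102.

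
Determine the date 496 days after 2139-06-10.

Advancing 496 days from June 10, 2139.
June has 30 days, so 30 − 10 = 20 days remain after June 10, 2139; 496 − 20 = 476 left.
July 2139 has 31 days: 476 − 31 = 445 left.
August 2139 has 31 days: 445 − 31 = 414 left.
September 2139 has 30 days: 414 − 30 = 384 left.
October 2139 has 31 days: 384 − 31 = 353 left.
November 2139 has 30 days: 353 − 30 = 323 left.
December 2139 has 31 days: 323 − 31 = 292 left.
January 2140 has 31 days: 292 − 31 = 261 left.
February 2140 has 29 days (2140 is a leap year): 261 − 29 = 232 left.
March 2140 has 31 days: 232 − 31 = 201 left.
April 2140 has 30 days: 201 − 30 = 171 left.
May 2140 has 31 days: 171 − 31 = 140 left.
June 2140 has 30 days: 140 − 30 = 110 left.
July 2140 has 31 days: 110 − 31 = 79 left.
August 2140 has 31 days: 79 − 31 = 48 left.
September 2140 has 30 days: 48 − 30 = 18 left.
18 days into October 2140 → October 18, 2140.

October 18, 2140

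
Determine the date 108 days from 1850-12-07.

Counting forward 108 days from December 7, 1850.
December has 31 days, so 31 − 7 = 24 days remain after December 7, 1850; 108 − 24 = 84 left.
January 1851 has 31 days: 84 − 31 = 53 left.
February 1851 has 28 days (1851 is not a leap year): 53 − 28 = 25 left.
25 days into March 1851 → March 25, 1851.

March 25, 1851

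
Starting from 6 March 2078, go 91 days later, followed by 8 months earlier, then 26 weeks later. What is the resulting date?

Adding 91 days from March 6, 2078:
March has 31 days, so 31 − 6 = 25 days remain after March 6, 2078; 91 − 25 = 66 left.
April 2078 has 30 days: 66 − 30 = 36 left.
May 2078 has 31 days: 36 − 31 = 5 left.
5 days into June 2078 → June 5, 2078.
Counting back 8 months from June 5, 2078:
month 6 − 8 = -2, which is month 10 of year 2077 → October 2077.
Day 5 is valid in October, giving October 5, 2077.
Counting forward 26 weeks (= 182 days) from October 5, 2077:
October has 31 days, so 31 − 5 = 26 days remain after October 5, 2077; 182 − 26 = 156 left.
November 2077 has 30 days: 156 − 30 = 126 left.
December 2077 has 31 days: 126 − 31 = 95 left.
January 2078 has 31 days: 95 − 31 = 64 left.
February 2078 has 28 days (2078 is not a leap year): 64 − 28 = 36 left.
March 2078 has 31 days: 36 − 31 = 5 left.
5 days into April 2078 → April 5, 2078.

April 5, 2078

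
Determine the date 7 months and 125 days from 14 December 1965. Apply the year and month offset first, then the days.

November 16, 1966

Counting forward 7 months and 125 days from December 14, 1965: first the month/year part, then the days.
month 12 + 7 = 19, which is month 7 of year 1966 → July 1966.
Day 14 is valid in July, giving July 14, 1966.
Now add 125 days from July 14, 1966.
July has 31 days, so 31 − 14 = 17 days remain after July 14, 1966; 125 − 17 = 108 left.
August 1966 has 31 days: 108 − 31 = 77 left.
September 1966 has 30 days: 77 − 30 = 47 left.
October 1966 has 31 days: 47 − 31 = 16 left.
16 days into November 1966 → November 16, 1966.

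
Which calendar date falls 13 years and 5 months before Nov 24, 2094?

Subtracting 13 years and 5 months from November 24, 2094.
-13 years → 2081; month 11 − 5 = 6 → June 2081.
Day 24 is valid in June, giving June 24, 2081.

June 24, 2081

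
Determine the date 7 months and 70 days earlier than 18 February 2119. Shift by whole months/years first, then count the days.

Going back 7 months and 70 days from February 18, 2119: first the month/year part, then the days.
month 2 − 7 = -5, which is month 7 of year 2118 → July 2118.
Day 18 is valid in July, giving July 18, 2118.
Now subtract 70 days from July 18, 2118.
Going back 18 days from July 18, 2118 reaches the end of the previous month; 70 − 18 = 52 left.
June 2118 has 30 days: 52 − 30 = 22 left.
May 2118 has 31 days; 31 − 22 = 9 → May 9, 2118.

May 9, 2118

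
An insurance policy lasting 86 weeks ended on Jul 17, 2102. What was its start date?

November 22, 2100

Counting back 86 weeks = 602 days from July 17, 2102.
Going back 17 days from July 17, 2102 reaches the end of the previous month; 602 − 17 = 585 left.
June 2102 has 30 days: 585 − 30 = 555 left.
May 2102 has 31 days: 555 − 31 = 524 left.
April 2102 has 30 days: 524 − 30 = 494 left.
March 2102 has 31 days: 494 − 31 = 463 left.
February 2102 has 28 days (2102 is not a leap year): 463 − 28 = 435 left.
January 2102 has 31 days: 435 − 31 = 404 left.
December 2101 has 31 days: 404 − 31 = 373 left.
November 2101 has 30 days: 373 − 30 = 343 left.
October 2101 has 31 days: 343 − 31 = 312 left.
September 2101 has 30 days: 312 − 30 = 282 left.
August 2101 has 31 days: 282 − 31 = 251 left.
July 2101 has 31 days: 251 − 31 = 220 left.
June 2101 has 30 days: 220 − 30 = 190 left.
May 2101 has 31 days: 190 − 31 = 159 left.
April 2101 has 30 days: 159 − 30 = 129 left.
March 2101 has 31 days: 129 − 31 = 98 left.
February 2101 has 28 days (2101 is not a leap year): 98 − 28 = 70 left.
January 2101 has 31 days: 70 − 31 = 39 left.
December 2100 has 31 days: 39 − 31 = 8 left.
November 2100 has 30 days; 30 − 8 = 22 → November 22, 2100.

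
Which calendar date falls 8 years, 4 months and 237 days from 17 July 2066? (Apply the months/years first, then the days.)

Counting forward 8 years, 4 months and 237 days from July 17, 2066: first the month/year part, then the days.
+8 years → 2074; month 7 + 4 = 11 → November 2074.
Day 17 is valid in November, giving November 17, 2074.
Now add 237 days from November 17, 2074.
November has 30 days, so 30 − 17 = 13 days remain after November 17, 2074; 237 − 13 = 224 left.
December 2074 has 31 days: 224 − 31 = 193 left.
January 2075 has 31 days: 193 − 31 = 162 left.
February 2075 has 28 days (2075 is not a leap year): 162 − 28 = 134 left.
March 2075 has 31 days: 134 − 31 = 103 left.
April 2075 has 30 days: 103 − 30 = 73 left.
May 2075 has 31 days: 73 − 31 = 42 left.
June 2075 has 30 days: 42 − 30 = 12 left.
12 days into July 2075 → July 12, 2075.

July 12, 2075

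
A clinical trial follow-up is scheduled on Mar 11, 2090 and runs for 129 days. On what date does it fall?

July 18, 2090

Adding 129 days from March 11, 2090.
March has 31 days, so 31 − 11 = 20 days remain after March 11, 2090; 129 − 20 = 109 left.
April 2090 has 30 days: 109 − 30 = 79 left.
May 2090 has 31 days: 79 − 31 = 48 left.
June 2090 has 30 days: 48 − 30 = 18 left.
18 days into July 2090 → July 18, 2090.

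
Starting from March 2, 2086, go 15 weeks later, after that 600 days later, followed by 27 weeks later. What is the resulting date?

August 12, 2088

Counting forward 15 weeks (= 105 days) from March 2, 2086:
March has 31 days, so 31 − 2 = 29 days remain after March 2, 2086; 105 − 29 = 76 left.
April 2086 has 30 days: 76 − 30 = 46 left.
May 2086 has 31 days: 46 − 31 = 15 left.
15 days into June 2086 → June 15, 2086.
Counting forward 600 days from June 15, 2086:
June has 30 days, so 30 − 15 = 15 days remain after June 15, 2086; 600 − 15 = 585 left.
July 2086 has 31 days: 585 − 31 = 554 left.
August 2086 has 31 days: 554 − 31 = 523 left.
September 2086 has 30 days: 523 − 30 = 493 left.
October 2086 has 31 days: 493 − 31 = 462 left.
November 2086 has 30 days: 462 − 30 = 432 left.
December 2086 has 31 days: 432 − 31 = 401 left.
January 2087 has 31 days: 401 − 31 = 370 left.
February 2087 has 28 days (2087 is not a leap year): 370 − 28 = 342 left.
March 2087 has 31 days: 342 − 31 = 311 left.
April 2087 has 30 days: 311 − 30 = 281 left.
May 2087 has 31 days: 281 − 31 = 250 left.
June 2087 has 30 days: 250 − 30 = 220 left.
July 2087 has 31 days: 220 − 31 = 189 left.
August 2087 has 31 days: 189 − 31 = 158 left.
September 2087 has 30 days: 158 − 30 = 128 left.
October 2087 has 31 days: 128 − 31 = 97 left.
November 2087 has 30 days: 97 − 30 = 67 left.
December 2087 has 31 days: 67 − 31 = 36 left.
January 2088 has 31 days: 36 − 31 = 5 left.
5 days into February 2088 → February 5, 2088.
Adding 27 weeks (= 189 days) from February 5, 2088:
February has 29 days, so 29 − 5 = 24 days remain after February 5, 2088; 189 − 24 = 165 left.
March 2088 has 31 days: 165 − 31 = 134 left.
April 2088 has 30 days: 134 − 30 = 104 left.
May 2088 has 31 days: 104 − 31 = 73 left.
June 2088 has 30 days: 73 − 30 = 43 left.
July 2088 has 31 days: 43 − 31 = 12 left.
12 days into August 2088 → August 12, 2088.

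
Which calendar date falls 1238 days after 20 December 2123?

May 11, 2127

Advancing 1238 days from December 20, 2123.
December has 31 days, so 31 − 20 = 11 days remain after December 20, 2123; 1238 − 11 = 1227 left.
January 2124 has 31 days: 1227 − 31 = 1196 left.
February 2124 has 29 days (2124 is a leap year): 1196 − 29 = 1167 left.
March 2124 has 31 days: 1167 − 31 = 1136 left.
April 2124 has 30 days: 1136 − 30 = 1106 left.
May 2124 has 31 days: 1106 − 31 = 1075 left.
June 2124 has 30 days: 1075 − 30 = 1045 left.
July 2124 has 31 days: 1045 − 31 = 1014 left.
August 2124 has 31 days: 1014 − 31 = 983 left.
September 2124 has 30 days: 983 − 30 = 953 left.
October 2124 has 31 days: 953 − 31 = 922 left.
November 2124 has 30 days: 922 − 30 = 892 left.
December 2124 has 31 days: 892 − 31 = 861 left.
January 2125 has 31 days: 861 − 31 = 830 left.
February 2125 has 28 days (2125 is not a leap year): 830 − 28 = 802 left.
March 2125 has 31 days: 802 − 31 = 771 left.
April 2125 has 30 days: 771 − 30 = 741 left.
May 2125 has 31 days: 741 − 31 = 710 left.
June 2125 has 30 days: 710 − 30 = 680 left.
July 2125 has 31 days: 680 − 31 = 649 left.
August 2125 has 31 days: 649 − 31 = 618 left.
September 2125 has 30 days: 618 − 30 = 588 left.
October 2125 has 31 days: 588 − 31 = 557 left.
November 2125 has 30 days: 557 − 30 = 527 left.
December 2125 has 31 days: 527 − 31 = 496 left.
January 2126 has 31 days: 496 − 31 = 465 left.
February 2126 has 28 days (2126 is not a leap year): 465 − 28 = 437 left.
March 2126 has 31 days: 437 − 31 = 406 left.
April 2126 has 30 days: 406 − 30 = 376 left.
May 2126 has 31 days: 376 − 31 = 345 left.
June 2126 has 30 days: 345 − 30 = 315 left.
July 2126 has 31 days: 315 − 31 = 284 left.
August 2126 has 31 days: 284 − 31 = 253 left.
September 2126 has 30 days: 253 − 30 = 223 left.
October 2126 has 31 days: 223 − 31 = 192 left.
November 2126 has 30 days: 192 − 30 = 162 left.
December 2126 has 31 days: 162 − 31 = 131 left.
January 2127 has 31 days: 131 − 31 = 100 left.
February 2127 has 28 days (2127 is not a leap year): 100 − 28 = 72 left.
March 2127 has 31 days: 72 − 31 = 41 left.
April 2127 has 30 days: 41 − 30 = 11 left.
11 days into May 2127 → May 11, 2127.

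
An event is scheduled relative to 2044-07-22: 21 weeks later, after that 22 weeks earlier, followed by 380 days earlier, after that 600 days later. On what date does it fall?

Adding 21 weeks (= 147 days) from July 22, 2044:
July has 31 days, so 31 − 22 = 9 days remain after July 22, 2044; 147 − 9 = 138 left.
August 2044 has 31 days: 138 − 31 = 107 left.
September 2044 has 30 days: 107 − 30 = 77 left.
October 2044 has 31 days: 77 − 31 = 46 left.
November 2044 has 30 days: 46 − 30 = 16 left.
16 days into December 2044 → December 16, 2044.
Counting back 22 weeks (= 154 days) from December 16, 2044:
Going back 16 days from December 16, 2044 reaches the end of the previous month; 154 − 16 = 138 left.
November 2044 has 30 days: 138 − 30 = 108 left.
October 2044 has 31 days: 108 − 31 = 77 left.
September 2044 has 30 days: 77 − 30 = 47 left.
August 2044 has 31 days: 47 − 31 = 16 left.
July 2044 has 31 days; 31 − 16 = 15 → July 15, 2044.
Subtracting 380 days from July 15, 2044:
Going back 15 days from July 15, 2044 reaches the end of the previous month; 380 − 15 = 365 left.
June 2044 has 30 days: 365 − 30 = 335 left.
May 2044 has 31 days: 335 − 31 = 304 left.
April 2044 has 30 days: 304 − 30 = 274 left.
March 2044 has 31 days: 274 − 31 = 243 left.
February 2044 has 29 days (2044 is a leap year): 243 − 29 = 214 left.
January 2044 has 31 days: 214 − 31 = 183 left.
December 2043 has 31 days: 183 − 31 = 152 left.
November 2043 has 30 days: 152 − 30 = 122 left.
October 2043 has 31 days: 122 − 31 = 91 left.
September 2043 has 30 days: 91 − 30 = 61 left.
August 2043 has 31 days: 61 − 31 = 30 left.
July 2043 has 31 days; 31 − 30 = 1 → July 1, 2043.
Advancing 600 days from July 1, 2043:
July has 31 days, so 31 − 1 = 30 days remain after July 1, 2043; 600 − 30 = 570 left.
August 2043 has 31 days: 570 − 31 = 539 left.
September 2043 has 30 days: 539 − 30 = 509 left.
October 2043 has 31 days: 509 − 31 = 478 left.
November 2043 has 30 days: 478 − 30 = 448 left.
December 2043 has 31 days: 448 − 31 = 417 left.
January 2044 has 31 days: 417 − 31 = 386 left.
February 2044 has 29 days (2044 is a leap year): 386 − 29 = 357 left.
March 2044 has 31 days: 357 − 31 = 326 left.
April 2044 has 30 days: 326 − 30 = 296 left.
May 2044 has 31 days: 296 − 31 = 265 left.
June 2044 has 30 days: 265 − 30 = 235 left.
July 2044 has 31 days: 235 − 31 = 204 left.
August 2044 has 31 days: 204 − 31 = 173 left.
September 2044 has 30 days: 173 − 30 = 143 left.
October 2044 has 31 days: 143 − 31 = 112 left.
November 2044 has 30 days: 112 − 30 = 82 left.
December 2044 has 31 days: 82 − 31 = 51 left.
January 2045 has 31 days: 51 − 31 = 20 left.
20 days into February 2045 → February 20, 2045.

February 20, 2045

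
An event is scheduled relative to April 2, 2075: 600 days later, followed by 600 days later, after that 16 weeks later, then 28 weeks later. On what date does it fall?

May 19, 2079

Advancing 600 days from April 2, 2075:
April has 30 days, so 30 − 2 = 28 days remain after April 2, 2075; 600 − 28 = 572 left.
May 2075 has 31 days: 572 − 31 = 541 left.
June 2075 has 30 days: 541 − 30 = 511 left.
July 2075 has 31 days: 511 − 31 = 480 left.
August 2075 has 31 days: 480 − 31 = 449 left.
September 2075 has 30 days: 449 − 30 = 419 left.
October 2075 has 31 days: 419 − 31 = 388 left.
November 2075 has 30 days: 388 − 30 = 358 left.
December 2075 has 31 days: 358 − 31 = 327 left.
January 2076 has 31 days: 327 − 31 = 296 left.
February 2076 has 29 days (2076 is a leap year): 296 − 29 = 267 left.
March 2076 has 31 days: 267 − 31 = 236 left.
April 2076 has 30 days: 236 − 30 = 206 left.
May 2076 has 31 days: 206 − 31 = 175 left.
June 2076 has 30 days: 175 − 30 = 145 left.
July 2076 has 31 days: 145 − 31 = 114 left.
August 2076 has 31 days: 114 − 31 = 83 left.
September 2076 has 30 days: 83 − 30 = 53 left.
October 2076 has 31 days: 53 − 31 = 22 left.
22 days into November 2076 → November 22, 2076.
Counting forward 600 days from November 22, 2076:
November has 30 days, so 30 − 22 = 8 days remain after November 22, 2076; 600 − 8 = 592 left.
December 2076 has 31 days: 592 − 31 = 561 left.
January 2077 has 31 days: 561 − 31 = 530 left.
February 2077 has 28 days (2077 is not a leap year): 530 − 28 = 502 left.
March 2077 has 31 days: 502 − 31 = 471 left.
April 2077 has 30 days: 471 − 30 = 441 left.
May 2077 has 31 days: 441 − 31 = 410 left.
June 2077 has 30 days: 410 − 30 = 380 left.
July 2077 has 31 days: 380 − 31 = 349 left.
August 2077 has 31 days: 349 − 31 = 318 left.
September 2077 has 30 days: 318 − 30 = 288 left.
October 2077 has 31 days: 288 − 31 = 257 left.
November 2077 has 30 days: 257 − 30 = 227 left.
December 2077 has 31 days: 227 − 31 = 196 left.
January 2078 has 31 days: 196 − 31 = 165 left.
February 2078 has 28 days (2078 is not a leap year): 165 − 28 = 137 left.
March 2078 has 31 days: 137 − 31 = 106 left.
April 2078 has 30 days: 106 − 30 = 76 left.
May 2078 has 31 days: 76 − 31 = 45 left.
June 2078 has 30 days: 45 − 30 = 15 left.
15 days into July 2078 → July 15, 2078.
Counting forward 16 weeks (= 112 days) from July 15, 2078:
July has 31 days, so 31 − 15 = 16 days remain after July 15, 2078; 112 − 16 = 96 left.
August 2078 has 31 days: 96 − 31 = 65 left.
September 2078 has 30 days: 65 − 30 = 35 left.
October 2078 has 31 days: 35 − 31 = 4 left.
4 days into November 2078 → November 4, 2078.
Adding 28 weeks (= 196 days) from November 4, 2078:
November has 30 days, so 30 − 4 = 26 days remain after November 4, 2078; 196 − 26 = 170 left.
December 2078 has 31 days: 170 − 31 = 139 left.
January 2079 has 31 days: 139 − 31 = 108 left.
February 2079 has 28 days (2079 is not a leap year): 108 − 28 = 80 left.
March 2079 has 31 days: 80 − 31 = 49 left.
April 2079 has 30 days: 49 − 30 = 19 left.
19 days into May 2079 → May 19, 2079.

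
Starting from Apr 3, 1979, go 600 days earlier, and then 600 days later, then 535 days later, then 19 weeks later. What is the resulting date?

January 30, 1981

Going back 600 days from April 3, 1979:
Going back 3 days from April 3, 1979 reaches the end of the previous month; 600 − 3 = 597 left.
March 1979 has 31 days: 597 − 31 = 566 left.
February 1979 has 28 days (1979 is not a leap year): 566 − 28 = 538 left.
January 1979 has 31 days: 538 − 31 = 507 left.
December 1978 has 31 days: 507 − 31 = 476 left.
November 1978 has 30 days: 476 − 30 = 446 left.
October 1978 has 31 days: 446 − 31 = 415 left.
September 1978 has 30 days: 415 − 30 = 385 left.
August 1978 has 31 days: 385 − 31 = 354 left.
July 1978 has 31 days: 354 − 31 = 323 left.
June 1978 has 30 days: 323 − 30 = 293 left.
May 1978 has 31 days: 293 − 31 = 262 left.
April 1978 has 30 days: 262 − 30 = 232 left.
March 1978 has 31 days: 232 − 31 = 201 left.
February 1978 has 28 days (1978 is not a leap year): 201 − 28 = 173 left.
January 1978 has 31 days: 173 − 31 = 142 left.
December 1977 has 31 days: 142 − 31 = 111 left.
November 1977 has 30 days: 111 − 30 = 81 left.
October 1977 has 31 days: 81 − 31 = 50 left.
September 1977 has 30 days: 50 − 30 = 20 left.
August 1977 has 31 days; 31 − 20 = 11 → August 11, 1977.
Adding 600 days from August 11, 1977:
August has 31 days, so 31 − 11 = 20 days remain after August 11, 1977; 600 − 20 = 580 left.
September 1977 has 30 days: 580 − 30 = 550 left.
October 1977 has 31 days: 550 − 31 = 519 left.
November 1977 has 30 days: 519 − 30 = 489 left.
December 1977 has 31 days: 489 − 31 = 458 left.
January 1978 has 31 days: 458 − 31 = 427 left.
February 1978 has 28 days (1978 is not a leap year): 427 − 28 = 399 left.
March 1978 has 31 days: 399 − 31 = 368 left.
April 1978 has 30 days: 368 − 30 = 338 left.
May 1978 has 31 days: 338 − 31 = 307 left.
June 1978 has 30 days: 307 − 30 = 277 left.
July 1978 has 31 days: 277 − 31 = 246 left.
August 1978 has 31 days: 246 − 31 = 215 left.
September 1978 has 30 days: 215 − 30 = 185 left.
October 1978 has 31 days: 185 − 31 = 154 left.
November 1978 has 30 days: 154 − 30 = 124 left.
December 1978 has 31 days: 124 − 31 = 93 left.
January 1979 has 31 days: 93 − 31 = 62 left.
February 1979 has 28 days (1979 is not a leap year): 62 − 28 = 34 left.
March 1979 has 31 days: 34 − 31 = 3 left.
3 days into April 1979 → April 3, 1979.
Adding 535 days from April 3, 1979:
April has 30 days, so 30 − 3 = 27 days remain after April 3, 1979; 535 − 27 = 508 left.
May 1979 has 31 days: 508 − 31 = 477 left.
June 1979 has 30 days: 477 − 30 = 447 left.
July 1979 has 31 days: 447 − 31 = 416 left.
August 1979 has 31 days: 416 − 31 = 385 left.
September 1979 has 30 days: 385 − 30 = 355 left.
October 1979 has 31 days: 355 − 31 = 324 left.
November 1979 has 30 days: 324 − 30 = 294 left.
December 1979 has 31 days: 294 − 31 = 263 left.
January 1980 has 31 days: 263 − 31 = 232 left.
February 1980 has 29 days (1980 is a leap year): 232 − 29 = 203 left.
March 1980 has 31 days: 203 − 31 = 172 left.
April 1980 has 30 days: 172 − 30 = 142 left.
May 1980 has 31 days: 142 − 31 = 111 left.
June 1980 has 30 days: 111 − 30 = 81 left.
July 1980 has 31 days: 81 − 31 = 50 left.
August 1980 has 31 days: 50 − 31 = 19 left.
19 days into September 1980 → September 19, 1980.
Counting forward 19 weeks (= 133 days) from September 19, 1980:
September has 30 days, so 30 − 19 = 11 days remain after September 19, 1980; 133 − 11 = 122 left.
October 1980 has 31 days: 122 − 31 = 91 left.
November 1980 has 30 days: 91 − 30 = 61 left.
December 1980 has 31 days: 61 − 31 = 30 left.
30 days into January 1981 → January 30, 1981.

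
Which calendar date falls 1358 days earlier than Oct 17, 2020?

January 28, 2017

Going back 1358 days from October 17, 2020.
Going back 17 days from October 17, 2020 reaches the end of the previous month; 1358 − 17 = 1341 left.
September 2020 has 30 days: 1341 − 30 = 1311 left.
August 2020 has 31 days: 1311 − 31 = 1280 left.
July 2020 has 31 days: 1280 − 31 = 1249 left.
June 2020 has 30 days: 1249 − 30 = 1219 left.
May 2020 has 31 days: 1219 − 31 = 1188 left.
April 2020 has 30 days: 1188 − 30 = 1158 left.
March 2020 has 31 days: 1158 − 31 = 1127 left.
February 2020 has 29 days (2020 is a leap year): 1127 − 29 = 1098 left.
January 2020 has 31 days: 1098 − 31 = 1067 left.
December 2019 has 31 days: 1067 − 31 = 1036 left.
November 2019 has 30 days: 1036 − 30 = 1006 left.
October 2019 has 31 days: 1006 − 31 = 975 left.
September 2019 has 30 days: 975 − 30 = 945 left.
August 2019 has 31 days: 945 − 31 = 914 left.
July 2019 has 31 days: 914 − 31 = 883 left.
June 2019 has 30 days: 883 − 30 = 853 left.
May 2019 has 31 days: 853 − 31 = 822 left.
April 2019 has 30 days: 822 − 30 = 792 left.
March 2019 has 31 days: 792 − 31 = 761 left.
February 2019 has 28 days (2019 is not a leap year): 761 − 28 = 733 left.
January 2019 has 31 days: 733 − 31 = 702 left.
December 2018 has 31 days: 702 − 31 = 671 left.
November 2018 has 30 days: 671 − 30 = 641 left.
October 2018 has 31 days: 641 − 31 = 610 left.
September 2018 has 30 days: 610 − 30 = 580 left.
August 2018 has 31 days: 580 − 31 = 549 left.
July 2018 has 31 days: 549 − 31 = 518 left.
June 2018 has 30 days: 518 − 30 = 488 left.
May 2018 has 31 days: 488 − 31 = 457 left.
April 2018 has 30 days: 457 − 30 = 427 left.
March 2018 has 31 days: 427 − 31 = 396 left.
February 2018 has 28 days (2018 is not a leap year): 396 − 28 = 368 left.
January 2018 has 31 days: 368 − 31 = 337 left.
December 2017 has 31 days: 337 − 31 = 306 left.
November 2017 has 30 days: 306 − 30 = 276 left.
October 2017 has 31 days: 276 − 31 = 245 left.
September 2017 has 30 days: 245 − 30 = 215 left.
August 2017 has 31 days: 215 − 31 = 184 left.
July 2017 has 31 days: 184 − 31 = 153 left.
June 2017 has 30 days: 153 − 30 = 123 left.
May 2017 has 31 days: 123 − 31 = 92 left.
April 2017 has 30 days: 92 − 30 = 62 left.
March 2017 has 31 days: 62 − 31 = 31 left.
February 2017 has 28 days (2017 is not a leap year): 31 − 28 = 3 left.
January 2017 has 31 days; 31 − 3 = 28 → January 28, 2017.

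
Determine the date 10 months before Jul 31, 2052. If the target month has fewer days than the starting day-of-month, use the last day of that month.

Subtracting 10 months from July 31, 2052.
month 7 − 10 = -3, which is month 9 of year 2051 → September 2051.
September 2051 has only 30 days and the start was day 31, so the date clamps to September 30, 2051.

September 30, 2051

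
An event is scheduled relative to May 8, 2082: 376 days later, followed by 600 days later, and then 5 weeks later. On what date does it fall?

February 12, 2085

Adding 376 days from May 8, 2082:
May has 31 days, so 31 − 8 = 23 days remain after May 8, 2082; 376 − 23 = 353 left.
June 2082 has 30 days: 353 − 30 = 323 left.
July 2082 has 31 days: 323 − 31 = 292 left.
August 2082 has 31 days: 292 − 31 = 261 left.
September 2082 has 30 days: 261 − 30 = 231 left.
October 2082 has 31 days: 231 − 31 = 200 left.
November 2082 has 30 days: 200 − 30 = 170 left.
December 2082 has 31 days: 170 − 31 = 139 left.
January 2083 has 31 days: 139 − 31 = 108 left.
February 2083 has 28 days (2083 is not a leap year): 108 − 28 = 80 left.
March 2083 has 31 days: 80 − 31 = 49 left.
April 2083 has 30 days: 49 − 30 = 19 left.
19 days into May 2083 → May 19, 2083.
Advancing 600 days from May 19, 2083:
May has 31 days, so 31 − 19 = 12 days remain after May 19, 2083; 600 − 12 = 588 left.
June 2083 has 30 days: 588 − 30 = 558 left.
July 2083 has 31 days: 558 − 31 = 527 left.
August 2083 has 31 days: 527 − 31 = 496 left.
September 2083 has 30 days: 496 − 30 = 466 left.
October 2083 has 31 days: 466 − 31 = 435 left.
November 2083 has 30 days: 435 − 30 = 405 left.
December 2083 has 31 days: 405 − 31 = 374 left.
January 2084 has 31 days: 374 − 31 = 343 left.
February 2084 has 29 days (2084 is a leap year): 343 − 29 = 314 left.
March 2084 has 31 days: 314 − 31 = 283 left.
April 2084 has 30 days: 283 − 30 = 253 left.
May 2084 has 31 days: 253 − 31 = 222 left.
June 2084 has 30 days: 222 − 30 = 192 left.
July 2084 has 31 days: 192 − 31 = 161 left.
August 2084 has 31 days: 161 − 31 = 130 left.
September 2084 has 30 days: 130 − 30 = 100 left.
October 2084 has 31 days: 100 − 31 = 69 left.
November 2084 has 30 days: 69 − 30 = 39 left.
December 2084 has 31 days: 39 − 31 = 8 left.
8 days into January 2085 → January 8, 2085.
Counting forward 5 weeks (= 35 days) from January 8, 2085:
January has 31 days, so 31 − 8 = 23 days remain after January 8, 2085; 35 − 23 = 12 left.
12 days into February 2085 → February 12, 2085.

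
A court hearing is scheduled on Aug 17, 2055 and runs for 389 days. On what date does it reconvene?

Counting forward 389 days from August 17, 2055.
August has 31 days, so 31 − 17 = 14 days remain after August 17, 2055; 389 − 14 = 375 left.
September 2055 has 30 days: 375 − 30 = 345 left.
October 2055 has 31 days: 345 − 31 = 314 left.
November 2055 has 30 days: 314 − 30 = 284 left.
December 2055 has 31 days: 284 − 31 = 253 left.
January 2056 has 31 days: 253 − 31 = 222 left.
February 2056 has 29 days (2056 is a leap year): 222 − 29 = 193 left.
March 2056 has 31 days: 193 − 31 = 162 left.
April 2056 has 30 days: 162 − 30 = 132 left.
May 2056 has 31 days: 132 − 31 = 101 left.
June 2056 has 30 days: 101 − 30 = 71 left.
July 2056 has 31 days: 71 − 31 = 40 left.
August 2056 has 31 days: 40 − 31 = 9 left.
9 days into September 2056 → September 9, 2056.

September 9, 2056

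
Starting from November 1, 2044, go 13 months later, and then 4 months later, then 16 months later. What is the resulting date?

Adding 13 months from November 1, 2044:
month 11 + 13 = 24, which is month 12 of year 2045 → December 2045.
Day 1 is valid in December, giving December 1, 2045.
Adding 4 months from December 1, 2045:
month 12 + 4 = 16, which is month 4 of year 2046 → April 2046.
Day 1 is valid in April, giving April 1, 2046.
Advancing 16 months from April 1, 2046:
month 4 + 16 = 20, which is month 8 of year 2047 → August 2047.
Day 1 is valid in August, giving August 1, 2047.

August 1, 2047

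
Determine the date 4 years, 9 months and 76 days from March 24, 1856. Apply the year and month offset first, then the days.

Counting forward 4 years, 9 months and 76 days from March 24, 1856: first the month/year part, then the days.
+4 years → 1860; month 3 + 9 = 12 → December 1860.
Day 24 is valid in December, giving December 24, 1860.
Now add 76 days from December 24, 1860.
December has 31 days, so 31 − 24 = 7 days remain after December 24, 1860; 76 − 7 = 69 left.
January 1861 has 31 days: 69 − 31 = 38 left.
February 1861 has 28 days (1861 is not a leap year): 38 − 28 = 10 left.
10 days into March 1861 → March 10, 1861.

March 10, 1861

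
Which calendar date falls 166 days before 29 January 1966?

August 16, 1965

Subtracting 166 days from January 29, 1966.
Going back 29 days from January 29, 1966 reaches the end of the previous month; 166 − 29 = 137 left.
December 1965 has 31 days: 137 − 31 = 106 left.
November 1965 has 30 days: 106 − 30 = 76 left.
October 1965 has 31 days: 76 − 31 = 45 left.
September 1965 has 30 days: 45 − 30 = 15 left.
August 1965 has 31 days; 31 − 15 = 16 → August 16, 1965.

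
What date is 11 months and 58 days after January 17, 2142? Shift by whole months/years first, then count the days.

February 13, 2143

Adding 11 months and 58 days from January 17, 2142: first the month/year part, then the days.
month 1 + 11 = 12 → December 2142.
Day 17 is valid in December, giving December 17, 2142.
Now add 58 days from December 17, 2142.
December has 31 days, so 31 − 17 = 14 days remain after December 17, 2142; 58 − 14 = 44 left.
January 2143 has 31 days: 44 − 31 = 13 left.
13 days into February 2143 → February 13, 2143.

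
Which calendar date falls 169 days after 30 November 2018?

May 18, 2019

Adding 169 days from November 30, 2018.
November has 30 days, so 30 − 30 = 0 days remain after November 30, 2018; 169 − 0 = 169 left.
December 2018 has 31 days: 169 − 31 = 138 left.
January 2019 has 31 days: 138 − 31 = 107 left.
February 2019 has 28 days (2019 is not a leap year): 107 − 28 = 79 left.
March 2019 has 31 days: 79 − 31 = 48 left.
April 2019 has 30 days: 48 − 30 = 18 left.
18 days into May 2019 → May 18, 2019.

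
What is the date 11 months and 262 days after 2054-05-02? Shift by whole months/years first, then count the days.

December 20, 2055

Adding 11 months and 262 days from May 2, 2054: first the month/year part, then the days.
month 5 + 11 = 16, which is month 4 of year 2055 → April 2055.
Day 2 is valid in April, giving April 2, 2055.
Now add 262 days from April 2, 2055.
April has 30 days, so 30 − 2 = 28 days remain after April 2, 2055; 262 − 28 = 234 left.
May 2055 has 31 days: 234 − 31 = 203 left.
June 2055 has 30 days: 203 − 30 = 173 left.
July 2055 has 31 days: 173 − 31 = 142 left.
August 2055 has 31 days: 142 − 31 = 111 left.
September 2055 has 30 days: 111 − 30 = 81 left.
October 2055 has 31 days: 81 − 31 = 50 left.
November 2055 has 30 days: 50 − 30 = 20 left.
20 days into December 2055 → December 20, 2055.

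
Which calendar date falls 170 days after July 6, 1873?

Advancing 170 days from July 6, 1873.
July has 31 days, so 31 − 6 = 25 days remain after July 6, 1873; 170 − 25 = 145 left.
August 1873 has 31 days: 145 − 31 = 114 left.
September 1873 has 30 days: 114 − 30 = 84 left.
October 1873 has 31 days: 84 − 31 = 53 left.
November 1873 has 30 days: 53 − 30 = 23 left.
23 days into December 1873 → December 23, 1873.

December 23, 1873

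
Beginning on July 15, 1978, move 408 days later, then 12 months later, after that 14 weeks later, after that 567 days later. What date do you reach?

Advancing 408 days from July 15, 1978:
July has 31 days, so 31 − 15 = 16 days remain after July 15, 1978; 408 − 16 = 392 left.
August 1978 has 31 days: 392 − 31 = 361 left.
September 1978 has 30 days: 361 − 30 = 331 left.
October 1978 has 31 days: 331 − 31 = 300 left.
November 1978 has 30 days: 300 − 30 = 270 left.
December 1978 has 31 days: 270 − 31 = 239 left.
January 1979 has 31 days: 239 − 31 = 208 left.
February 1979 has 28 days (1979 is not a leap year): 208 − 28 = 180 left.
March 1979 has 31 days: 180 − 31 = 149 left.
April 1979 has 30 days: 149 − 30 = 119 left.
May 1979 has 31 days: 119 − 31 = 88 left.
June 1979 has 30 days: 88 − 30 = 58 left.
July 1979 has 31 days: 58 − 31 = 27 left.
27 days into August 1979 → August 27, 1979.
Advancing 12 months from August 27, 1979:
month 8 + 12 = 20, which is month 8 of year 1980 → August 1980.
Day 27 is valid in August, giving August 27, 1980.
Adding 14 weeks (= 98 days) from August 27, 1980:
August has 31 days, so 31 − 27 = 4 days remain after August 27, 1980; 98 − 4 = 94 left.
September 1980 has 30 days: 94 − 30 = 64 left.
October 1980 has 31 days: 64 − 31 = 33 left.
November 1980 has 30 days: 33 − 30 = 3 left.
3 days into December 1980 → December 3, 1980.
Advancing 567 days from December 3, 1980:
December has 31 days, so 31 − 3 = 28 days remain after December 3, 1980; 567 − 28 = 539 left.
January 1981 has 31 days: 539 − 31 = 508 left.
February 1981 has 28 days (1981 is not a leap year): 508 − 28 = 480 left.
March 1981 has 31 days: 480 − 31 = 449 left.
April 1981 has 30 days: 449 − 30 = 419 left.
May 1981 has 31 days: 419 − 31 = 388 left.
June 1981 has 30 days: 388 − 30 = 358 left.
July 1981 has 31 days: 358 − 31 = 327 left.
August 1981 has 31 days: 327 − 31 = 296 left.
September 1981 has 30 days: 296 − 30 = 266 left.
October 1981 has 31 days: 266 − 31 = 235 left.
November 1981 has 30 days: 235 − 30 = 205 left.
December 1981 has 31 days: 205 − 31 = 174 left.
January 1982 has 31 days: 174 − 31 = 143 left.
February 1982 has 28 days (1982 is not a leap year): 143 − 28 = 115 left.
March 1982 has 31 days: 115 − 31 = 84 left.
April 1982 has 30 days: 84 − 30 = 54 left.
May 1982 has 31 days: 54 − 31 = 23 left.
23 days into June 1982 → June 23, 1982.

June 23, 1982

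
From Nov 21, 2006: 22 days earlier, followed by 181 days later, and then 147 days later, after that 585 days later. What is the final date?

Counting back 22 days from November 21, 2006:
Going back 21 days from November 21, 2006 reaches the end of the previous month; 22 − 21 = 1 left.
October 2006 has 31 days; 31 − 1 = 30 → October 30, 2006.
Adding 181 days from October 30, 2006:
October has 31 days, so 31 − 30 = 1 day remains after October 30, 2006; 181 − 1 = 180 left.
November 2006 has 30 days: 180 − 30 = 150 left.
December 2006 has 31 days: 150 − 31 = 119 left.
January 2007 has 31 days: 119 − 31 = 88 left.
February 2007 has 28 days (2007 is not a leap year): 88 − 28 = 60 left.
March 2007 has 31 days: 60 − 31 = 29 left.
29 days into April 2007 → April 29, 2007.
Adding 147 days from April 29, 2007:
April has 30 days, so 30 − 29 = 1 day remains after April 29, 2007; 147 − 1 = 146 left.
May 2007 has 31 days: 146 − 31 = 115 left.
June 2007 has 30 days: 115 − 30 = 85 left.
July 2007 has 31 days: 85 − 31 = 54 left.
August 2007 has 31 days: 54 − 31 = 23 left.
23 days into September 2007 → September 23, 2007.
Adding 585 days from September 23, 2007:
September has 30 days, so 30 − 23 = 7 days remain after September 23, 2007; 585 − 7 = 578 left.
October 2007 has 31 days: 578 − 31 = 547 left.
November 2007 has 30 days: 547 − 30 = 517 left.
December 2007 has 31 days: 517 − 31 = 486 left.
January 2008 has 31 days: 486 − 31 = 455 left.
February 2008 has 29 days (2008 is a leap year): 455 − 29 = 426 left.
March 2008 has 31 days: 426 − 31 = 395 left.
April 2008 has 30 days: 395 − 30 = 365 left.
May 2008 has 31 days: 365 − 31 = 334 left.
June 2008 has 30 days: 334 − 30 = 304 left.
July 2008 has 31 days: 304 − 31 = 273 left.
August 2008 has 31 days: 273 − 31 = 242 left.
September 2008 has 30 days: 242 − 30 = 212 left.
October 2008 has 31 days: 212 − 31 = 181 left.
November 2008 has 30 days: 181 − 30 = 151 left.
December 2008 has 31 days: 151 − 31 = 120 left.
January 2009 has 31 days: 120 − 31 = 89 left.
February 2009 has 28 days (2009 is not a leap year): 89 − 28 = 61 left.
March 2009 has 31 days: 61 − 31 = 30 left.
30 days into April 2009 → April 30, 2009.

April 30, 2009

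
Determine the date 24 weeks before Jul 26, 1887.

Counting back 24 weeks = 168 days from July 26, 1887.
Going back 26 days from July 26, 1887 reaches the end of the previous month; 168 − 26 = 142 left.
June 1887 has 30 days: 142 − 30 = 112 left.
May 1887 has 31 days: 112 − 31 = 81 left.
April 1887 has 30 days: 81 − 30 = 51 left.
March 1887 has 31 days: 51 − 31 = 20 left.
February 1887 has 28 days; 28 − 20 = 8 → February 8, 1887.

February 8, 1887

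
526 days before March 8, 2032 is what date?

September 29, 2030

Subtracting 526 days from March 8, 2032.
Going back 8 days from March 8, 2032 reaches the end of the previous month; 526 − 8 = 518 left.
February 2032 has 29 days (2032 is a leap year): 518 − 29 = 489 left.
January 2032 has 31 days: 489 − 31 = 458 left.
December 2031 has 31 days: 458 − 31 = 427 left.
November 2031 has 30 days: 427 − 30 = 397 left.
October 2031 has 31 days: 397 − 31 = 366 left.
September 2031 has 30 days: 366 − 30 = 336 left.
August 2031 has 31 days: 336 − 31 = 305 left.
July 2031 has 31 days: 305 − 31 = 274 left.
June 2031 has 30 days: 274 − 30 = 244 left.
May 2031 has 31 days: 244 − 31 = 213 left.
April 2031 has 30 days: 213 − 30 = 183 left.
March 2031 has 31 days: 183 − 31 = 152 left.
February 2031 has 28 days (2031 is not a leap year): 152 − 28 = 124 left.
January 2031 has 31 days: 124 − 31 = 93 left.
December 2030 has 31 days: 93 − 31 = 62 left.
November 2030 has 30 days: 62 − 30 = 32 left.
October 2030 has 31 days: 32 − 31 = 1 left.
September 2030 has 30 days; 30 − 1 = 29 → September 29, 2030.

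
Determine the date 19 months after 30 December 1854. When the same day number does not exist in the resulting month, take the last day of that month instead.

Advancing 19 months from December 30, 1854.
month 12 + 19 = 31, which is month 7 of year 1856 → July 1856.
Day 30 is valid in July, giving July 30, 1856.

July 30, 1856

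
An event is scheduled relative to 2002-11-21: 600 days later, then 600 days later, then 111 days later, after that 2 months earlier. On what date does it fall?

Adding 600 days from November 21, 2002:
November has 30 days, so 30 − 21 = 9 days remain after November 21, 2002; 600 − 9 = 591 left.
December 2002 has 31 days: 591 − 31 = 560 left.
January 2003 has 31 days: 560 − 31 = 529 left.
February 2003 has 28 days (2003 is not a leap year): 529 − 28 = 501 left.
March 2003 has 31 days: 501 − 31 = 470 left.
April 2003 has 30 days: 470 − 30 = 440 left.
May 2003 has 31 days: 440 − 31 = 409 left.
June 2003 has 30 days: 409 − 30 = 379 left.
July 2003 has 31 days: 379 − 31 = 348 left.
August 2003 has 31 days: 348 − 31 = 317 left.
September 2003 has 30 days: 317 − 30 = 287 left.
October 2003 has 31 days: 287 − 31 = 256 left.
November 2003 has 30 days: 256 − 30 = 226 left.
December 2003 has 31 days: 226 − 31 = 195 left.
January 2004 has 31 days: 195 − 31 = 164 left.
February 2004 has 29 days (2004 is a leap year): 164 − 29 = 135 left.
March 2004 has 31 days: 135 − 31 = 104 left.
April 2004 has 30 days: 104 − 30 = 74 left.
May 2004 has 31 days: 74 − 31 = 43 left.
June 2004 has 30 days: 43 − 30 = 13 left.
13 days into July 2004 → July 13, 2004.
Counting forward 600 days from July 13, 2004:
July has 31 days, so 31 − 13 = 18 days remain after July 13, 2004; 600 − 18 = 582 left.
August 2004 has 31 days: 582 − 31 = 551 left.
September 2004 has 30 days: 551 − 30 = 521 left.
October 2004 has 31 days: 521 − 31 = 490 left.
November 2004 has 30 days: 490 − 30 = 460 left.
December 2004 has 31 days: 460 − 31 = 429 left.
January 2005 has 31 days: 429 − 31 = 398 left.
February 2005 has 28 days (2005 is not a leap year): 398 − 28 = 370 left.
March 2005 has 31 days: 370 − 31 = 339 left.
April 2005 has 30 days: 339 − 30 = 309 left.
May 2005 has 31 days: 309 − 31 = 278 left.
June 2005 has 30 days: 278 − 30 = 248 left.
July 2005 has 31 days: 248 − 31 = 217 left.
August 2005 has 31 days: 217 − 31 = 186 left.
September 2005 has 30 days: 186 − 30 = 156 left.
October 2005 has 31 days: 156 − 31 = 125 left.
November 2005 has 30 days: 125 − 30 = 95 left.
December 2005 has 31 days: 95 − 31 = 64 left.
January 2006 has 31 days: 64 − 31 = 33 left.
February 2006 has 28 days (2006 is not a leap year): 33 − 28 = 5 left.
5 days into March 2006 → March 5, 2006.
Adding 111 days from March 5, 2006:
March has 31 days, so 31 − 5 = 26 days remain after March 5, 2006; 111 − 26 = 85 left.
April 2006 has 30 days: 85 − 30 = 55 left.
May 2006 has 31 days: 55 − 31 = 24 left.
24 days into June 2006 → June 24, 2006.
Subtracting 2 months from June 24, 2006:
month 6 − 2 = 4 → April 2006.
Day 24 is valid in April, giving April 24, 2006.

April 24, 2006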